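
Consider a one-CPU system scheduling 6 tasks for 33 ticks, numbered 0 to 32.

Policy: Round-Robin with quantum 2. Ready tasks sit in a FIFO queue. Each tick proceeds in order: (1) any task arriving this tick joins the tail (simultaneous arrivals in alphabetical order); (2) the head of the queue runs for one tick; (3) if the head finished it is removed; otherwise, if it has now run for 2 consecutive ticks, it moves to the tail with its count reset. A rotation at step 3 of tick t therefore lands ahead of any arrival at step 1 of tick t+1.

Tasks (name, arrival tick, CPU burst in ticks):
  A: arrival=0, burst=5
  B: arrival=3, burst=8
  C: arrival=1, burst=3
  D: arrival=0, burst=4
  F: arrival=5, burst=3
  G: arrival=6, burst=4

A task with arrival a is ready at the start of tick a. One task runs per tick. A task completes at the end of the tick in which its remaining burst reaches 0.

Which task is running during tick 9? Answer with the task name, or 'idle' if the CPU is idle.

running at tick 9 = B

t=0: queue=[A,D] q_used=0 → run A
t=1: queue=[A,D,C] q_used=1 → run A
t=2: queue=[D,C,A] q_used=0 → run D
t=3: queue=[D,C,A,B] q_used=1 → run D
t=4: queue=[C,A,B,D] q_used=0 → run C
t=5: queue=[C,A,B,D,F] q_used=1 → run C
t=6: queue=[A,B,D,F,C,G] q_used=0 → run A
t=7: queue=[A,B,D,F,C,G] q_used=1 → run A
t=8: queue=[B,D,F,C,G,A] q_used=0 → run B
t=9: queue=[B,D,F,C,G,A] q_used=1 → run B
t=10: queue=[D,F,C,G,A,B] q_used=0 → run D
t=11: queue=[D,F,C,G,A,B] q_used=1 → run D
t=12: queue=[F,C,G,A,B] q_used=0 → run F
t=13: queue=[F,C,G,A,B] q_used=1 → run F
t=14: queue=[C,G,A,B,F] q_used=0 → run C
t=15: queue=[G,A,B,F] q_used=0 → run G
t=16: queue=[G,A,B,F] q_used=1 → run G
t=17: queue=[A,B,F,G] q_used=0 → run A
t=18: queue=[B,F,G] q_used=0 → run B
t=19: queue=[B,F,G] q_used=1 → run B
t=20: queue=[F,G,B] q_used=0 → run F
t=21: queue=[G,B] q_used=0 → run G
t=22: queue=[G,B] q_used=1 → run G
t=23: queue=[B] q_used=0 → run B
t=24: queue=[B] q_used=1 → run B
t=25: queue=[B] q_used=0 → run B
t=26: queue=[B] q_used=1 → run B
t=27: (idle)
t=28: (idle)
t=29: (idle)
t=30: (idle)
t=31: (idle)
t=32: (idle)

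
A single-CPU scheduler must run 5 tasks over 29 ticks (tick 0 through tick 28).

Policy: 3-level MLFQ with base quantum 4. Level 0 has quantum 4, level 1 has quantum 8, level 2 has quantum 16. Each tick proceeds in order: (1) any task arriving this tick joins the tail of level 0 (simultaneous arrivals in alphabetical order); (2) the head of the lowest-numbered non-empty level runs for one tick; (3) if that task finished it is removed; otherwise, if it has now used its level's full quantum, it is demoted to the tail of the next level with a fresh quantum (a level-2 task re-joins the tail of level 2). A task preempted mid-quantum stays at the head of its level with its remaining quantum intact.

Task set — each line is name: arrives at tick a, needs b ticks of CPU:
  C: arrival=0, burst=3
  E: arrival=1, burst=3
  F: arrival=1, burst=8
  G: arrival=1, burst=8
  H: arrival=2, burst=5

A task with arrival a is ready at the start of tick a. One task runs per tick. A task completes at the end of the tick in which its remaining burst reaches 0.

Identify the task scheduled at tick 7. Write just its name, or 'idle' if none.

running at tick 7 = F

t=0: L0/L1/L2 = C/-/- → run C
t=1: L0/L1/L2 = CEFG/-/- → run C
t=2: L0/L1/L2 = CEFGH/-/- → run C
t=3: L0/L1/L2 = EFGH/-/- → run E
t=4: L0/L1/L2 = EFGH/-/- → run E
t=5: L0/L1/L2 = EFGH/-/- → run E
t=6: L0/L1/L2 = FGH/-/- → run F
t=7: L0/L1/L2 = FGH/-/- → run F
t=8: L0/L1/L2 = FGH/-/- → run F
t=9: L0/L1/L2 = FGH/-/- → run F
t=10: L0/L1/L2 = GH/F/- → run G
t=11: L0/L1/L2 = GH/F/- → run G
t=12: L0/L1/L2 = GH/F/- → run G
t=13: L0/L1/L2 = GH/F/- → run G
t=14: L0/L1/L2 = H/FG/- → run H
t=15: L0/L1/L2 = H/FG/- → run H
t=16: L0/L1/L2 = H/FG/- → run H
t=17: L0/L1/L2 = H/FG/- → run H
t=18: L0/L1/L2 = -/FGH/- → run F
t=19: L0/L1/L2 = -/FGH/- → run F
t=20: L0/L1/L2 = -/FGH/- → run F
t=21: L0/L1/L2 = -/FGH/- → run F
t=22: L0/L1/L2 = -/GH/- → run G
t=23: L0/L1/L2 = -/GH/- → run G
t=24: L0/L1/L2 = -/GH/- → run G
t=25: L0/L1/L2 = -/GH/- → run G
t=26: L0/L1/L2 = -/H/- → run H
t=27: (idle)
t=28: (idle)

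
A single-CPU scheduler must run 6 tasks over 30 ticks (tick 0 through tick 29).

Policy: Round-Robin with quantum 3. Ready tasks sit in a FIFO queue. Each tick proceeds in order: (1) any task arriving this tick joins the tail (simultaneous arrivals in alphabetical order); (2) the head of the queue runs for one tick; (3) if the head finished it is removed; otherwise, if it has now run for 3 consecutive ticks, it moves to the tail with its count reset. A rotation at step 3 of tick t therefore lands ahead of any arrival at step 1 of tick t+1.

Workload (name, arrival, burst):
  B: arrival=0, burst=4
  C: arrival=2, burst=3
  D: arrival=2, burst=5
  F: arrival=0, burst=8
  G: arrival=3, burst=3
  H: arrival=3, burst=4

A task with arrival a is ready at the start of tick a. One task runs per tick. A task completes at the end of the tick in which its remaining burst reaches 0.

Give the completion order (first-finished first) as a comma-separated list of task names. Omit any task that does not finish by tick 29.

t=0: queue=[B,F] q_used=0 → run B
t=1: queue=[B,F] q_used=1 → run B
t=2: queue=[B,F,C,D] q_used=2 → run B
t=3: queue=[F,C,D,B,G,H] q_used=0 → run F
t=4: queue=[F,C,D,B,G,H] q_used=1 → run F
t=5: queue=[F,C,D,B,G,H] q_used=2 → run F
t=6: queue=[C,D,B,G,H,F] q_used=0 → run C
t=7: queue=[C,D,B,G,H,F] q_used=1 → run C
t=8: queue=[C,D,B,G,H,F] q_used=2 → run C
t=9: queue=[D,B,G,H,F] q_used=0 → run D
t=10: queue=[D,B,G,H,F] q_used=1 → run D
t=11: queue=[D,B,G,H,F] q_used=2 → run D
t=12: queue=[B,G,H,F,D] q_used=0 → run B
t=13: queue=[G,H,F,D] q_used=0 → run G
t=14: queue=[G,H,F,D] q_used=1 → run G
t=15: queue=[G,H,F,D] q_used=2 → run G
t=16: queue=[H,F,D] q_used=0 → run H
t=17: queue=[H,F,D] q_used=1 → run H
t=18: queue=[H,F,D] q_used=2 → run H
t=19: queue=[F,D,H] q_used=0 → run F
t=20: queue=[F,D,H] q_used=1 → run F
t=21: queue=[F,D,H] q_used=2 → run F
t=22: queue=[D,H,F] q_used=0 → run D
t=23: queue=[D,H,F] q_used=1 → run D
t=24: queue=[H,F] q_used=0 → run H
t=25: queue=[F] q_used=0 → run F
t=26: queue=[F] q_used=1 → run F
t=27: (idle)
t=28: (idle)
t=29: (idle)

completion order = C, B, G, D, H, F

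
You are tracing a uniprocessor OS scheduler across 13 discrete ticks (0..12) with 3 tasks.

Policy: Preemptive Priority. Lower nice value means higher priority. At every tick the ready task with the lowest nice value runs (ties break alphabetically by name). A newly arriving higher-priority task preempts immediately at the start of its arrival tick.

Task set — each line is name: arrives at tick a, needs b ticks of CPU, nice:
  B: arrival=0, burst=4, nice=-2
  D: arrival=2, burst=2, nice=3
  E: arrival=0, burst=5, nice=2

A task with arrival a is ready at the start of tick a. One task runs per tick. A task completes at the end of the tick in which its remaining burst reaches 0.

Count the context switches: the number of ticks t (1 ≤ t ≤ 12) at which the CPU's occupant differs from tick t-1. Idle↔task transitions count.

t=0: ready={B,E} → run B
t=1: ready={B,E} → run B
t=2: ready={B,D,E} → run B
t=3: ready={B,D,E} → run B
t=4: ready={D,E} → run E
t=5: ready={D,E} → run E
t=6: ready={D,E} → run E
t=7: ready={D,E} → run E
t=8: ready={D,E} → run E
t=9: ready={D} → run D
t=10: ready={D} → run D
t=11: (idle)
t=12: (idle)

context switches = 3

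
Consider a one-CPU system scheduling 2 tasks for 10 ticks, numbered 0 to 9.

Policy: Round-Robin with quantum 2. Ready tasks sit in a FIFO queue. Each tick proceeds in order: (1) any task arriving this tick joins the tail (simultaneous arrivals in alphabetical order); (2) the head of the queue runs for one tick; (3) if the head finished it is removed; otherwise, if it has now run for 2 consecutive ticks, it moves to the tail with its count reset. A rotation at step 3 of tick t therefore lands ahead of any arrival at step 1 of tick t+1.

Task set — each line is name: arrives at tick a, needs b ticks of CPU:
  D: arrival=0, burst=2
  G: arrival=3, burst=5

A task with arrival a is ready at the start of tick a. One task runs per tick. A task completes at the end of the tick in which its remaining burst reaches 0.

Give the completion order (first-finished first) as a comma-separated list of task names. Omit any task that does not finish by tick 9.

completion order = D, G

t=0: queue=[D] q_used=0 → run D
t=1: queue=[D] q_used=1 → run D
t=2: (idle)
t=3: queue=[G] q_used=0 → run G
t=4: queue=[G] q_used=1 → run G
t=5: queue=[G] q_used=0 → run G
t=6: queue=[G] q_used=1 → run G
t=7: queue=[G] q_used=0 → run G
t=8: (idle)
t=9: (idle)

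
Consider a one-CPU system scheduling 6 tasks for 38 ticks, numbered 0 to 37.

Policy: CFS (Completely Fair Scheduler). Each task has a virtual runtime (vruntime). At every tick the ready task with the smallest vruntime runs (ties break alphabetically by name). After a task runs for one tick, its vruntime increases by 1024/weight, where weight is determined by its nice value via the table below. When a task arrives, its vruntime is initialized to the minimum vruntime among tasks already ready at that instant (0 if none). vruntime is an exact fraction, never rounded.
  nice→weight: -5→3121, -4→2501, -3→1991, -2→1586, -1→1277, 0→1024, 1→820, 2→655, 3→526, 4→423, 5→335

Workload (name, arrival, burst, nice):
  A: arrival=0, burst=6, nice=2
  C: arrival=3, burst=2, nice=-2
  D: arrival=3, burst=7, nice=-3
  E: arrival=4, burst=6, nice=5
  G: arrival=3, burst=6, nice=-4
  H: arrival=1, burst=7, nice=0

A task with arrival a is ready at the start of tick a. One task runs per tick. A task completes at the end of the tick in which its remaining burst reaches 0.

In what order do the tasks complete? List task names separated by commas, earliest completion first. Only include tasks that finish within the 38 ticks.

completion order = C, G, D, H, A, E

t=0: vr[A=0] → run A
t=1: vr[A=1024/655 H=1024/655] → run A
t=2: vr[A=2048/655 H=1024/655] → run H
t=3: vr[A=2048/655 C=1679/655 D=1679/655 G=1679/655 H=1679/655] → run C
t=4: vr[A=2048/655 C=1666807/519415 D=1679/655 E=1679/655 G=1679/655 H=1679/655] → run D
t=5: vr[A=2048/655 C=1666807/519415 D=4013609/1304105 E=1679/655 G=1679/655 H=1679/655] → run E
t=6: vr[A=2048/655 C=1666807/519415 D=4013609/1304105 E=246637/43885 G=1679/655 H=1679/655] → run G
t=7: vr[A=2048/655 C=1666807/519415 D=4013609/1304105 E=246637/43885 G=4869899/1638155 H=1679/655] → run H
t=8: vr[A=2048/655 C=1666807/519415 D=4013609/1304105 E=246637/43885 G=4869899/1638155 H=2334/655] → run G
t=9: vr[A=2048/655 C=1666807/519415 D=4013609/1304105 E=246637/43885 G=5540619/1638155 H=2334/655] → run D
t=10: vr[A=2048/655 C=1666807/519415 D=4684329/1304105 E=246637/43885 G=5540619/1638155 H=2334/655] → run A
t=11: vr[A=3072/655 C=1666807/519415 D=4684329/1304105 E=246637/43885 G=5540619/1638155 H=2334/655] → run C
t=12: vr[A=3072/655 D=4684329/1304105 E=246637/43885 G=5540619/1638155 H=2334/655] → run G
t=13: vr[A=3072/655 D=4684329/1304105 E=246637/43885 G=6211339/1638155 H=2334/655] → run H
t=14: vr[A=3072/655 D=4684329/1304105 E=246637/43885 G=6211339/1638155 H=2989/655] → run D
t=15: vr[A=3072/655 D=5355049/1304105 E=246637/43885 G=6211339/1638155 H=2989/655] → run G
t=16: vr[A=3072/655 D=5355049/1304105 E=246637/43885 G=6882059/1638155 H=2989/655] → run D
t=17: vr[A=3072/655 D=6025769/1304105 E=246637/43885 G=6882059/1638155 H=2989/655] → run G
t=18: vr[A=3072/655 D=6025769/1304105 E=246637/43885 G=7552779/1638155 H=2989/655] → run H
t=19: vr[A=3072/655 D=6025769/1304105 E=246637/43885 G=7552779/1638155 H=3644/655] → run G
t=20: vr[A=3072/655 D=6025769/1304105 E=246637/43885 H=3644/655] → run D
t=21: vr[A=3072/655 D=6696489/1304105 E=246637/43885 H=3644/655] → run A
t=22: vr[A=4096/655 D=6696489/1304105 E=246637/43885 H=3644/655] → run D
t=23: vr[A=4096/655 D=7367209/1304105 E=246637/43885 H=3644/655] → run H
t=24: vr[A=4096/655 D=7367209/1304105 E=246637/43885 H=4299/655] → run E
t=25: vr[A=4096/655 D=7367209/1304105 E=380781/43885 H=4299/655] → run D
t=26: vr[A=4096/655 E=380781/43885 H=4299/655] → run A
t=27: vr[A=1024/131 E=380781/43885 H=4299/655] → run H
t=28: vr[A=1024/131 E=380781/43885 H=4954/655] → run H
t=29: vr[A=1024/131 E=380781/43885] → run A
t=30: vr[E=380781/43885] → run E
t=31: vr[E=102985/8777] → run E
t=32: vr[E=649069/43885] → run E
t=33: vr[E=783213/43885] → run E
t=34: (idle)
t=35: (idle)
t=36: (idle)
t=37: (idle)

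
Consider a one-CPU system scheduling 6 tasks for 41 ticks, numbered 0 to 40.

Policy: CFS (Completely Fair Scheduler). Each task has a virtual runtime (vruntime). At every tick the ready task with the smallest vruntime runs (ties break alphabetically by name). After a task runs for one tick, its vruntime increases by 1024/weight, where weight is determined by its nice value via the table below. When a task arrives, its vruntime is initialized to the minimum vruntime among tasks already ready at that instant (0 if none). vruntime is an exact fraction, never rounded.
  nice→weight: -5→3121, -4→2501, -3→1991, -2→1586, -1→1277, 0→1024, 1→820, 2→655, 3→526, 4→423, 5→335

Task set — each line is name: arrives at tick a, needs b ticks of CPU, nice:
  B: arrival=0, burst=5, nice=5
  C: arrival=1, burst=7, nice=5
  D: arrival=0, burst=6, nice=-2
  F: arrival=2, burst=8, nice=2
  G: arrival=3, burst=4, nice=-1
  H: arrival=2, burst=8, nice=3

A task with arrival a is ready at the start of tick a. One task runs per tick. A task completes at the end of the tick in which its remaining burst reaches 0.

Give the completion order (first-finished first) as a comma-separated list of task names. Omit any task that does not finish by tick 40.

t=0: vr[B=0 D=0] → run B
t=1: vr[B=1024/335 C=0 D=0] → run C
t=2: vr[B=1024/335 C=1024/335 D=0 F=0 H=0] → run D
t=3: vr[B=1024/335 C=1024/335 D=512/793 F=0 G=0 H=0] → run F
t=4: vr[B=1024/335 C=1024/335 D=512/793 F=1024/655 G=0 H=0] → run G
t=5: vr[B=1024/335 C=1024/335 D=512/793 F=1024/655 G=1024/1277 H=0] → run H
t=6: vr[B=1024/335 C=1024/335 D=512/793 F=1024/655 G=1024/1277 H=512/263] → run D
t=7: vr[B=1024/335 C=1024/335 D=1024/793 F=1024/655 G=1024/1277 H=512/263] → run G
t=8: vr[B=1024/335 C=1024/335 D=1024/793 F=1024/655 G=2048/1277 H=512/263] → run D
t=9: vr[B=1024/335 C=1024/335 D=1536/793 F=1024/655 G=2048/1277 H=512/263] → run F
t=10: vr[B=1024/335 C=1024/335 D=1536/793 F=2048/655 G=2048/1277 H=512/263] → run G
t=11: vr[B=1024/335 C=1024/335 D=1536/793 F=2048/655 G=3072/1277 H=512/263] → run D
t=12: vr[B=1024/335 C=1024/335 D=2048/793 F=2048/655 G=3072/1277 H=512/263] → run H
t=13: vr[B=1024/335 C=1024/335 D=2048/793 F=2048/655 G=3072/1277 H=1024/263] → run G
t=14: vr[B=1024/335 C=1024/335 D=2048/793 F=2048/655 H=1024/263] → run D
t=15: vr[B=1024/335 C=1024/335 D=2560/793 F=2048/655 H=1024/263] → run B
t=16: vr[B=2048/335 C=1024/335 D=2560/793 F=2048/655 H=1024/263] → run C
t=17: vr[B=2048/335 C=2048/335 D=2560/793 F=2048/655 H=1024/263] → run F
t=18: vr[B=2048/335 C=2048/335 D=2560/793 F=3072/655 H=1024/263] → run D
t=19: vr[B=2048/335 C=2048/335 F=3072/655 H=1024/263] → run H
t=20: vr[B=2048/335 C=2048/335 F=3072/655 H=1536/263] → run F
t=21: vr[B=2048/335 C=2048/335 F=4096/655 H=1536/263] → run H
t=22: vr[B=2048/335 C=2048/335 F=4096/655 H=2048/263] → run B
t=23: vr[B=3072/335 C=2048/335 F=4096/655 H=2048/263] → run C
t=24: vr[B=3072/335 C=3072/335 F=4096/655 H=2048/263] → run F
t=25: vr[B=3072/335 C=3072/335 F=1024/131 H=2048/263] → run H
t=26: vr[B=3072/335 C=3072/335 F=1024/131 H=2560/263] → run F
t=27: vr[B=3072/335 C=3072/335 F=6144/655 H=2560/263] → run B
t=28: vr[B=4096/335 C=3072/335 F=6144/655 H=2560/263] → run C
t=29: vr[B=4096/335 C=4096/335 F=6144/655 H=2560/263] → run F
t=30: vr[B=4096/335 C=4096/335 F=7168/655 H=2560/263] → run H
t=31: vr[B=4096/335 C=4096/335 F=7168/655 H=3072/263] → run F
t=32: vr[B=4096/335 C=4096/335 H=3072/263] → run H
t=33: vr[B=4096/335 C=4096/335 H=3584/263] → run B
t=34: vr[C=4096/335 H=3584/263] → run C
t=35: vr[C=1024/67 H=3584/263] → run H
t=36: vr[C=1024/67] → run C
t=37: vr[C=6144/335] → run C
t=38: (idle)
t=39: (idle)
t=40: (idle)

completion order = G, D, F, B, H, C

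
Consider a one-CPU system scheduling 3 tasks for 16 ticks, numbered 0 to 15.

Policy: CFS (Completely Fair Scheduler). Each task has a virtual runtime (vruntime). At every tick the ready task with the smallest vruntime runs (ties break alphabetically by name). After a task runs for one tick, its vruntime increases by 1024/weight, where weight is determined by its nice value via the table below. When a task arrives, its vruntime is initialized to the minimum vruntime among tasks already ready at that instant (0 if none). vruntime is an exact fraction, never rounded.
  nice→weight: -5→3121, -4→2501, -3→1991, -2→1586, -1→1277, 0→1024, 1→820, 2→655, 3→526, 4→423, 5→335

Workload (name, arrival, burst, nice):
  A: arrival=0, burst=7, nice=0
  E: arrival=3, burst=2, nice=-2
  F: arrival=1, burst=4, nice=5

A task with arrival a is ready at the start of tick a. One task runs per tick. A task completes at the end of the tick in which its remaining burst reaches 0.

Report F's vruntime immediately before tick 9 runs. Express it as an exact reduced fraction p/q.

vruntime(F, start of tick 9) = 2383/335

t=0: vr[A=0] → run A
t=1: vr[A=1 F=1] → run A
t=2: vr[A=2 F=1] → run F
t=3: vr[A=2 E=2 F=1359/335] → run A
t=4: vr[A=3 E=2 F=1359/335] → run E
t=5: vr[A=3 E=2098/793 F=1359/335] → run E
t=6: vr[A=3 F=1359/335] → run A
t=7: vr[A=4 F=1359/335] → run A
t=8: vr[A=5 F=1359/335] → run F
t=9: vr[A=5 F=2383/335] → run A
t=10: vr[A=6 F=2383/335] → run A
t=11: vr[F=2383/335] → run F
t=12: vr[F=3407/335] → run F
t=13: (idle)
t=14: (idle)
t=15: (idle)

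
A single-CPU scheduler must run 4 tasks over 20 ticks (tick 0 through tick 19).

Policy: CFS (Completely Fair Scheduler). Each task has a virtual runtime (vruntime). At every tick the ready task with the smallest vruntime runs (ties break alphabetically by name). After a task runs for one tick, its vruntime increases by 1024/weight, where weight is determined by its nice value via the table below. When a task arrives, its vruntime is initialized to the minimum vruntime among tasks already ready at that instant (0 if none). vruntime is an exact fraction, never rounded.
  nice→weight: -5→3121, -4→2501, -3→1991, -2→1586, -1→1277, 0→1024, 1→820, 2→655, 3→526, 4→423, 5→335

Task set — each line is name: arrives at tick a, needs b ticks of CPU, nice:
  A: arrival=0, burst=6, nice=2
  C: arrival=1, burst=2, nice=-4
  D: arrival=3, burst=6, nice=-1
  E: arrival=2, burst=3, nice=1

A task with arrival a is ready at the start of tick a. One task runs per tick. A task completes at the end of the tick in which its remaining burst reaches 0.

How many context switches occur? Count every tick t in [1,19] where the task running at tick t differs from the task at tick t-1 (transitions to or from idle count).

t=0: vr[A=0] → run A
t=1: vr[A=1024/655 C=1024/655] → run A
t=2: vr[A=2048/655 C=1024/655 E=1024/655] → run C
t=3: vr[A=2048/655 C=3231744/1638155 D=1024/655 E=1024/655] → run D
t=4: vr[A=2048/655 C=3231744/1638155 D=1978368/836435 E=1024/655] → run E
t=5: vr[A=2048/655 C=3231744/1638155 D=1978368/836435 E=15104/5371] → run C
t=6: vr[A=2048/655 D=1978368/836435 E=15104/5371] → run D
t=7: vr[A=2048/655 D=2649088/836435 E=15104/5371] → run E
t=8: vr[A=2048/655 D=2649088/836435 E=109056/26855] → run A
t=9: vr[A=3072/655 D=2649088/836435 E=109056/26855] → run D
t=10: vr[A=3072/655 D=3319808/836435 E=109056/26855] → run D
t=11: vr[A=3072/655 D=3990528/836435 E=109056/26855] → run E
t=12: vr[A=3072/655 D=3990528/836435] → run A
t=13: vr[A=4096/655 D=3990528/836435] → run D
t=14: vr[A=4096/655 D=4661248/836435] → run D
t=15: vr[A=4096/655] → run A
t=16: vr[A=1024/131] → run A
t=17: (idle)
t=18: (idle)
t=19: (idle)

context switches = 13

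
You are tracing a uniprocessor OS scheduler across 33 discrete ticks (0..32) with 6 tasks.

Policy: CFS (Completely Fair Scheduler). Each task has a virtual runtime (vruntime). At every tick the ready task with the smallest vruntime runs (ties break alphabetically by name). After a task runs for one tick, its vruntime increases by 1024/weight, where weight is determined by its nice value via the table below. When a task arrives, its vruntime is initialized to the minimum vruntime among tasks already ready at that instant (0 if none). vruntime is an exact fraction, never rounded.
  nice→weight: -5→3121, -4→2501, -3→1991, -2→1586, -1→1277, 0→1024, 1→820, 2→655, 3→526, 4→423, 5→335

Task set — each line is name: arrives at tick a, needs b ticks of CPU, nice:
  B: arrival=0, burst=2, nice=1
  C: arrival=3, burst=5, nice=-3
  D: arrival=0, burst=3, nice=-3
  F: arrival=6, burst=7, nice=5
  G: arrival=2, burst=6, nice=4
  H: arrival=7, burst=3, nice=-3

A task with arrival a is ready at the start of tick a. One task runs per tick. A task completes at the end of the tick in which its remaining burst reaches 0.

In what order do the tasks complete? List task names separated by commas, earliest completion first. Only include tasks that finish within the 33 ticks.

completion order = D, B, H, C, G, F

t=0: vr[B=0 D=0] → run B
t=1: vr[B=256/205 D=0] → run D
t=2: vr[B=256/205 D=1024/1991 G=1024/1991] → run D
t=3: vr[B=256/205 C=1024/1991 D=2048/1991 G=1024/1991] → run C
t=4: vr[B=256/205 C=2048/1991 D=2048/1991 G=1024/1991] → run G
t=5: vr[B=256/205 C=2048/1991 D=2048/1991 G=2471936/842193] → run C
t=6: vr[B=256/205 C=3072/1991 D=2048/1991 F=2048/1991 G=2471936/842193] → run D
t=7: vr[B=256/205 C=3072/1991 F=2048/1991 G=2471936/842193 H=2048/1991] → run F
t=8: vr[B=256/205 C=3072/1991 F=2724864/666985 G=2471936/842193 H=2048/1991] → run H
t=9: vr[B=256/205 C=3072/1991 F=2724864/666985 G=2471936/842193 H=3072/1991] → run B
t=10: vr[C=3072/1991 F=2724864/666985 G=2471936/842193 H=3072/1991] → run C
t=11: vr[C=4096/1991 F=2724864/666985 G=2471936/842193 H=3072/1991] → run H
t=12: vr[C=4096/1991 F=2724864/666985 G=2471936/842193 H=4096/1991] → run C
t=13: vr[C=5120/1991 F=2724864/666985 G=2471936/842193 H=4096/1991] → run H
t=14: vr[C=5120/1991 F=2724864/666985 G=2471936/842193] → run C
t=15: vr[F=2724864/666985 G=2471936/842193] → run G
t=16: vr[F=2724864/666985 G=4510720/842193] → run F
t=17: vr[F=4763648/666985 G=4510720/842193] → run G
t=18: vr[F=4763648/666985 G=2183168/280731] → run F
t=19: vr[F=6802432/666985 G=2183168/280731] → run G
t=20: vr[F=6802432/666985 G=8588288/842193] → run G
t=21: vr[F=6802432/666985 G=10627072/842193] → run F
t=22: vr[F=8841216/666985 G=10627072/842193] → run G
t=23: vr[F=8841216/666985] → run F
t=24: vr[F=2176000/133397] → run F
t=25: vr[F=12918784/666985] → run F
t=26: (idle)
t=27: (idle)
t=28: (idle)
t=29: (idle)
t=30: (idle)
t=31: (idle)
t=32: (idle)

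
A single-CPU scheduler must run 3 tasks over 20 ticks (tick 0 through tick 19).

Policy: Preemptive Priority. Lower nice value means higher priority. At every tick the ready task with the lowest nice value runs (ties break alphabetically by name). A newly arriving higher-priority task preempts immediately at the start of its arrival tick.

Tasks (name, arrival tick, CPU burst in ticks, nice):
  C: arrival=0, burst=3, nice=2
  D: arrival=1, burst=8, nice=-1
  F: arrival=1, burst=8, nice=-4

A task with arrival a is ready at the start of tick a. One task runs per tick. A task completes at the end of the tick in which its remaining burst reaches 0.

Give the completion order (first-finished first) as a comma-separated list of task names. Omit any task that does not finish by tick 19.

completion order = F, D, C

t=0: ready={C} → run C
t=1: ready={C,D,F} → run F
t=2: ready={C,D,F} → run F
t=3: ready={C,D,F} → run F
t=4: ready={C,D,F} → run F
t=5: ready={C,D,F} → run F
t=6: ready={C,D,F} → run F
t=7: ready={C,D,F} → run F
t=8: ready={C,D,F} → run F
t=9: ready={C,D} → run D
t=10: ready={C,D} → run D
t=11: ready={C,D} → run D
t=12: ready={C,D} → run D
t=13: ready={C,D} → run D
t=14: ready={C,D} → run D
t=15: ready={C,D} → run D
t=16: ready={C,D} → run D
t=17: ready={C} → run C
t=18: ready={C} → run C
t=19: (idle)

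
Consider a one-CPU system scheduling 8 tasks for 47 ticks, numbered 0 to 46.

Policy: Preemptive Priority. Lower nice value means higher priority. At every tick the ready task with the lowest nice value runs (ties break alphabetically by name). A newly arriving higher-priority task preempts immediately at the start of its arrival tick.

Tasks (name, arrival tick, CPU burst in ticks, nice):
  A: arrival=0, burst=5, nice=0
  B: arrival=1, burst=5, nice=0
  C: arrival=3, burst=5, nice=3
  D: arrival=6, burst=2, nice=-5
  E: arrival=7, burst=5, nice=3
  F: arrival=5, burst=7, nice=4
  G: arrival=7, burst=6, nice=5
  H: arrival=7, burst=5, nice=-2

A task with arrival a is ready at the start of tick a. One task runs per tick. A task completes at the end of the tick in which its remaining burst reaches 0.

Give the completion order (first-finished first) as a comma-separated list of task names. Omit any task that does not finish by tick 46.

t=0: ready={A} → run A
t=1: ready={A,B} → run A
t=2: ready={A,B} → run A
t=3: ready={A,B,C} → run A
t=4: ready={A,B,C} → run A
t=5: ready={B,C,F} → run B
t=6: ready={B,C,D,F} → run D
t=7: ready={B,C,D,E,F,G,H} → run D
t=8: ready={B,C,E,F,G,H} → run H
t=9: ready={B,C,E,F,G,H} → run H
t=10: ready={B,C,E,F,G,H} → run H
t=11: ready={B,C,E,F,G,H} → run H
t=12: ready={B,C,E,F,G,H} → run H
t=13: ready={B,C,E,F,G} → run B
t=14: ready={B,C,E,F,G} → run B
t=15: ready={B,C,E,F,G} → run B
t=16: ready={B,C,E,F,G} → run B
t=17: ready={C,E,F,G} → run C
t=18: ready={C,E,F,G} → run C
t=19: ready={C,E,F,G} → run C
t=20: ready={C,E,F,G} → run C
t=21: ready={C,E,F,G} → run C
t=22: ready={E,F,G} → run E
t=23: ready={E,F,G} → run E
t=24: ready={E,F,G} → run E
t=25: ready={E,F,G} → run E
t=26: ready={E,F,G} → run E
t=27: ready={F,G} → run F
t=28: ready={F,G} → run F
t=29: ready={F,G} → run F
t=30: ready={F,G} → run F
t=31: ready={F,G} → run F
t=32: ready={F,G} → run F
t=33: ready={F,G} → run F
t=34: ready={G} → run G
t=35: ready={G} → run G
t=36: ready={G} → run G
t=37: ready={G} → run G
t=38: ready={G} → run G
t=39: ready={G} → run G
t=40: (idle)
t=41: (idle)
t=42: (idle)
t=43: (idle)
t=44: (idle)
t=45: (idle)
t=46: (idle)

completion order = A, D, H, B, C, E, F, G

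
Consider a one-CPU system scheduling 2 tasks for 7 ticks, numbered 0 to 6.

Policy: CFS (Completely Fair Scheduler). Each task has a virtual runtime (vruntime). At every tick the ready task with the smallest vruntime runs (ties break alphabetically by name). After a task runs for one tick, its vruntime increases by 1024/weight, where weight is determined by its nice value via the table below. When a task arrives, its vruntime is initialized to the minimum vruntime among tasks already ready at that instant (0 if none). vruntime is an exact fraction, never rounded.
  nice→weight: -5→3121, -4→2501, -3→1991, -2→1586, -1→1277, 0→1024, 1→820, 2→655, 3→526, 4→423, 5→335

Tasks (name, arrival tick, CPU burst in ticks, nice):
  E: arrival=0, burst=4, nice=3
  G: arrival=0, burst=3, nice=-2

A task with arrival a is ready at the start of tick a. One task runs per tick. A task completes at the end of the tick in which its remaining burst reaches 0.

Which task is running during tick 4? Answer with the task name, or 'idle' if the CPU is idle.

running at tick 4 = E

t=0: vr[E=0 G=0] → run E
t=1: vr[E=512/263 G=0] → run G
t=2: vr[E=512/263 G=512/793] → run G
t=3: vr[E=512/263 G=1024/793] → run G
t=4: vr[E=512/263] → run E
t=5: vr[E=1024/263] → run E
t=6: vr[E=1536/263] → run E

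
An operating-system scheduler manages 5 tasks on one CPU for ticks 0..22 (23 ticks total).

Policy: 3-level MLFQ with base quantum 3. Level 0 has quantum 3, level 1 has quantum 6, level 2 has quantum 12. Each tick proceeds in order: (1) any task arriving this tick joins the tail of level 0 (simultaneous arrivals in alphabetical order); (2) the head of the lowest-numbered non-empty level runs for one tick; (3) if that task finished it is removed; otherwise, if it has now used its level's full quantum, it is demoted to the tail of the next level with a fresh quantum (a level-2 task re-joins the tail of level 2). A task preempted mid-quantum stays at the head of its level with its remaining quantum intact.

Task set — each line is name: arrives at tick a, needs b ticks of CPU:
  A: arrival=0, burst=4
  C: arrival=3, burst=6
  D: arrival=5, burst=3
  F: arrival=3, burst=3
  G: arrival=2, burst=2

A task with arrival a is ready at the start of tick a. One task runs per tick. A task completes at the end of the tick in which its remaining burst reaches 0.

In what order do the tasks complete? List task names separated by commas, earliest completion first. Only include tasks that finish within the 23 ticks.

completion order = G, F, D, A, C

t=0: L0/L1/L2 = A/-/- → run A
t=1: L0/L1/L2 = A/-/- → run A
t=2: L0/L1/L2 = AG/-/- → run A
t=3: L0/L1/L2 = GCF/A/- → run G
t=4: L0/L1/L2 = GCF/A/- → run G
t=5: L0/L1/L2 = CFD/A/- → run C
t=6: L0/L1/L2 = CFD/A/- → run C
t=7: L0/L1/L2 = CFD/A/- → run C
t=8: L0/L1/L2 = FD/AC/- → run F
t=9: L0/L1/L2 = FD/AC/- → run F
t=10: L0/L1/L2 = FD/AC/- → run F
t=11: L0/L1/L2 = D/AC/- → run D
t=12: L0/L1/L2 = D/AC/- → run D
t=13: L0/L1/L2 = D/AC/- → run D
t=14: L0/L1/L2 = -/AC/- → run A
t=15: L0/L1/L2 = -/C/- → run C
t=16: L0/L1/L2 = -/C/- → run C
t=17: L0/L1/L2 = -/C/- → run C
t=18: (idle)
t=19: (idle)
t=20: (idle)
t=21: (idle)
t=22: (idle)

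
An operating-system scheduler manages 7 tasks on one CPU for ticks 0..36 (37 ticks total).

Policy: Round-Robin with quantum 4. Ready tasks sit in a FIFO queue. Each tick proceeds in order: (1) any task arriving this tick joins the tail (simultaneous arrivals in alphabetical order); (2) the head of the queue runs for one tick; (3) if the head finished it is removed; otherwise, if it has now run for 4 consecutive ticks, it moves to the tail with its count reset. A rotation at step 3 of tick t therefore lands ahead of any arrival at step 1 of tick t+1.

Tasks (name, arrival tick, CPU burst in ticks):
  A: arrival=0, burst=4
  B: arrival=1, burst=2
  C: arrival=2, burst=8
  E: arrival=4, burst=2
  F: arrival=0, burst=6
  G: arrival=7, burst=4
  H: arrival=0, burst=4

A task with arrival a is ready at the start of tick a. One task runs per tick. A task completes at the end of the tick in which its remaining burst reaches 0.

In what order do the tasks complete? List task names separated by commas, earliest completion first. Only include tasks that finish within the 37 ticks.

completion order = A, H, B, E, G, F, C

t=0: queue=[A,F,H] q_used=0 → run A
t=1: queue=[A,F,H,B] q_used=1 → run A
t=2: queue=[A,F,H,B,C] q_used=2 → run A
t=3: queue=[A,F,H,B,C] q_used=3 → run A
t=4: queue=[F,H,B,C,E] q_used=0 → run F
t=5: queue=[F,H,B,C,E] q_used=1 → run F
t=6: queue=[F,H,B,C,E] q_used=2 → run F
t=7: queue=[F,H,B,C,E,G] q_used=3 → run F
t=8: queue=[H,B,C,E,G,F] q_used=0 → run H
t=9: queue=[H,B,C,E,G,F] q_used=1 → run H
t=10: queue=[H,B,C,E,G,F] q_used=2 → run H
t=11: queue=[H,B,C,E,G,F] q_used=3 → run H
t=12: queue=[B,C,E,G,F] q_used=0 → run B
t=13: queue=[B,C,E,G,F] q_used=1 → run B
t=14: queue=[C,E,G,F] q_used=0 → run C
t=15: queue=[C,E,G,F] q_used=1 → run C
t=16: queue=[C,E,G,F] q_used=2 → run C
t=17: queue=[C,E,G,F] q_used=3 → run C
t=18: queue=[E,G,F,C] q_used=0 → run E
t=19: queue=[E,G,F,C] q_used=1 → run E
t=20: queue=[G,F,C] q_used=0 → run G
t=21: queue=[G,F,C] q_used=1 → run G
t=22: queue=[G,F,C] q_used=2 → run G
t=23: queue=[G,F,C] q_used=3 → run G
t=24: queue=[F,C] q_used=0 → run F
t=25: queue=[F,C] q_used=1 → run F
t=26: queue=[C] q_used=0 → run C
t=27: queue=[C] q_used=1 → run C
t=28: queue=[C] q_used=2 → run C
t=29: queue=[C] q_used=3 → run C
t=30: (idle)
t=31: (idle)
t=32: (idle)
t=33: (idle)
t=34: (idle)
t=35: (idle)
t=36: (idle)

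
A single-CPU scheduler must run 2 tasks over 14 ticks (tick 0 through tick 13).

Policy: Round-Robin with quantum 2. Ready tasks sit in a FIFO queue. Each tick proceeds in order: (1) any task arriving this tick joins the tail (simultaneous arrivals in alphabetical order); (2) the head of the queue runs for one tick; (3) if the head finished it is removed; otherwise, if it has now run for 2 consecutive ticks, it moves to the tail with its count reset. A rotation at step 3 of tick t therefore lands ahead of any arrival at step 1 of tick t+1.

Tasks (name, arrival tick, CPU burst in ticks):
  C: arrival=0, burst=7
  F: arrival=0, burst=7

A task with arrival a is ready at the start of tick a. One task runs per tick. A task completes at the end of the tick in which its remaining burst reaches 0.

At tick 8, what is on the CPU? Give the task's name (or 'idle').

running at tick 8 = C

t=0: queue=[C,F] q_used=0 → run C
t=1: queue=[C,F] q_used=1 → run C
t=2: queue=[F,C] q_used=0 → run F
t=3: queue=[F,C] q_used=1 → run F
t=4: queue=[C,F] q_used=0 → run C
t=5: queue=[C,F] q_used=1 → run C
t=6: queue=[F,C] q_used=0 → run F
t=7: queue=[F,C] q_used=1 → run F
t=8: queue=[C,F] q_used=0 → run C
t=9: queue=[C,F] q_used=1 → run C
t=10: queue=[F,C] q_used=0 → run F
t=11: queue=[F,C] q_used=1 → run F
t=12: queue=[C,F] q_used=0 → run C
t=13: queue=[F] q_used=0 → run F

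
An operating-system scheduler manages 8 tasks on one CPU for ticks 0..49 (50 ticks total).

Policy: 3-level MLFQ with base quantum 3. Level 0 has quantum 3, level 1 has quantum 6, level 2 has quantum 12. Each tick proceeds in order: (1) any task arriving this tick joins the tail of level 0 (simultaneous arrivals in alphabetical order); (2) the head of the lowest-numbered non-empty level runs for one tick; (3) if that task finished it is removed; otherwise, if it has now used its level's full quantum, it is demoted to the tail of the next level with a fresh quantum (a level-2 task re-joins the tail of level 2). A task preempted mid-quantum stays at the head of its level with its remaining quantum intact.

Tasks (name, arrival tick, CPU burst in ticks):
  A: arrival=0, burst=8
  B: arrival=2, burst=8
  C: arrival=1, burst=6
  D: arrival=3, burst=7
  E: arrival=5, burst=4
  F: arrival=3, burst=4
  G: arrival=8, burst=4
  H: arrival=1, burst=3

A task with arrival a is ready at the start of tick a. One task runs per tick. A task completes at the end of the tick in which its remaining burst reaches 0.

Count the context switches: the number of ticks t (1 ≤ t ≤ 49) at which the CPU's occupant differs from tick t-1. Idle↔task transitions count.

context switches = 15

t=0: L0/L1/L2 = A/-/- → run A
t=1: L0/L1/L2 = ACH/-/- → run A
t=2: L0/L1/L2 = ACHB/-/- → run A
t=3: L0/L1/L2 = CHBDF/A/- → run C
t=4: L0/L1/L2 = CHBDF/A/- → run C
t=5: L0/L1/L2 = CHBDFE/A/- → run C
t=6: L0/L1/L2 = HBDFE/AC/- → run H
t=7: L0/L1/L2 = HBDFE/AC/- → run H
t=8: L0/L1/L2 = HBDFEG/AC/- → run H
t=9: L0/L1/L2 = BDFEG/AC/- → run B
t=10: L0/L1/L2 = BDFEG/AC/- → run B
t=11: L0/L1/L2 = BDFEG/AC/- → run B
t=12: L0/L1/L2 = DFEG/ACB/- → run D
t=13: L0/L1/L2 = DFEG/ACB/- → run D
t=14: L0/L1/L2 = DFEG/ACB/- → run D
t=15: L0/L1/L2 = FEG/ACBD/- → run F
t=16: L0/L1/L2 = FEG/ACBD/- → run F
t=17: L0/L1/L2 = FEG/ACBD/- → run F
t=18: L0/L1/L2 = EG/ACBDF/- → run E
t=19: L0/L1/L2 = EG/ACBDF/- → run E
t=20: L0/L1/L2 = EG/ACBDF/- → run E
t=21: L0/L1/L2 = G/ACBDFE/- → run G
t=22: L0/L1/L2 = G/ACBDFE/- → run G
t=23: L0/L1/L2 = G/ACBDFE/- → run G
t=24: L0/L1/L2 = -/ACBDFEG/- → run A
t=25: L0/L1/L2 = -/ACBDFEG/- → run A
t=26: L0/L1/L2 = -/ACBDFEG/- → run A
t=27: L0/L1/L2 = -/ACBDFEG/- → run A
t=28: L0/L1/L2 = -/ACBDFEG/- → run A
t=29: L0/L1/L2 = -/CBDFEG/- → run C
t=30: L0/L1/L2 = -/CBDFEG/- → run C
t=31: L0/L1/L2 = -/CBDFEG/- → run C
t=32: L0/L1/L2 = -/BDFEG/- → run B
t=33: L0/L1/L2 = -/BDFEG/- → run B
t=34: L0/L1/L2 = -/BDFEG/- → run B
t=35: L0/L1/L2 = -/BDFEG/- → run B
t=36: L0/L1/L2 = -/BDFEG/- → run B
t=37: L0/L1/L2 = -/DFEG/- → run D
t=38: L0/L1/L2 = -/DFEG/- → run D
t=39: L0/L1/L2 = -/DFEG/- → run D
t=40: L0/L1/L2 = -/DFEG/- → run D
t=41: L0/L1/L2 = -/FEG/- → run F
t=42: L0/L1/L2 = -/EG/- → run E
t=43: L0/L1/L2 = -/G/- → run G
t=44: (idle)
t=45: (idle)
t=46: (idle)
t=47: (idle)
t=48: (idle)
t=49: (idle)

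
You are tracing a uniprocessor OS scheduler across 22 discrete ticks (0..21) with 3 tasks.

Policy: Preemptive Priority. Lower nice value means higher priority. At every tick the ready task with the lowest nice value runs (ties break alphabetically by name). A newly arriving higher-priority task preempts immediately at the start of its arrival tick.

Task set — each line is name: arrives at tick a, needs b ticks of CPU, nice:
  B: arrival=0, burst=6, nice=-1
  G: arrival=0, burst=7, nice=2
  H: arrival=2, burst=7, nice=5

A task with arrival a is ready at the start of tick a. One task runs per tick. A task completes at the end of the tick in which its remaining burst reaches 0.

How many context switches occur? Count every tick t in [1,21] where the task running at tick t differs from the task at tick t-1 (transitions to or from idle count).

t=0: ready={B,G} → run B
t=1: ready={B,G} → run B
t=2: ready={B,G,H} → run B
t=3: ready={B,G,H} → run B
t=4: ready={B,G,H} → run B
t=5: ready={B,G,H} → run B
t=6: ready={G,H} → run G
t=7: ready={G,H} → run G
t=8: ready={G,H} → run G
t=9: ready={G,H} → run G
t=10: ready={G,H} → run G
t=11: ready={G,H} → run G
t=12: ready={G,H} → run G
t=13: ready={H} → run H
t=14: ready={H} → run H
t=15: ready={H} → run H
t=16: ready={H} → run H
t=17: ready={H} → run H
t=18: ready={H} → run H
t=19: ready={H} → run H
t=20: (idle)
t=21: (idle)

context switches = 3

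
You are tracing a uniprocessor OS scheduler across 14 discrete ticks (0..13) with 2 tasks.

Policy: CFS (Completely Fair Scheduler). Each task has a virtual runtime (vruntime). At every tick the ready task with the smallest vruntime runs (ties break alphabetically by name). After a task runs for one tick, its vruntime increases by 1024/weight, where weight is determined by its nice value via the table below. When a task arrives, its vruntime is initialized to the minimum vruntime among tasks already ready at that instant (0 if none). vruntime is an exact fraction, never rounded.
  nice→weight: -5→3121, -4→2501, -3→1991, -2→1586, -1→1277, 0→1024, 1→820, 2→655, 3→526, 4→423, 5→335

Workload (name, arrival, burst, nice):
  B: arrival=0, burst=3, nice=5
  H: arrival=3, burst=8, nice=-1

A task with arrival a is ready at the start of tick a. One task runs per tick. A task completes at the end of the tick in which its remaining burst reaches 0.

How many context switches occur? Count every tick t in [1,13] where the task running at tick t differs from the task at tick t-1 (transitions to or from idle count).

t=0: vr[B=0] → run B
t=1: vr[B=1024/335] → run B
t=2: vr[B=2048/335] → run B
t=3: vr[H=0] → run H
t=4: vr[H=1024/1277] → run H
t=5: vr[H=2048/1277] → run H
t=6: vr[H=3072/1277] → run H
t=7: vr[H=4096/1277] → run H
t=8: vr[H=5120/1277] → run H
t=9: vr[H=6144/1277] → run H
t=10: vr[H=7168/1277] → run H
t=11: (idle)
t=12: (idle)
t=13: (idle)

context switches = 2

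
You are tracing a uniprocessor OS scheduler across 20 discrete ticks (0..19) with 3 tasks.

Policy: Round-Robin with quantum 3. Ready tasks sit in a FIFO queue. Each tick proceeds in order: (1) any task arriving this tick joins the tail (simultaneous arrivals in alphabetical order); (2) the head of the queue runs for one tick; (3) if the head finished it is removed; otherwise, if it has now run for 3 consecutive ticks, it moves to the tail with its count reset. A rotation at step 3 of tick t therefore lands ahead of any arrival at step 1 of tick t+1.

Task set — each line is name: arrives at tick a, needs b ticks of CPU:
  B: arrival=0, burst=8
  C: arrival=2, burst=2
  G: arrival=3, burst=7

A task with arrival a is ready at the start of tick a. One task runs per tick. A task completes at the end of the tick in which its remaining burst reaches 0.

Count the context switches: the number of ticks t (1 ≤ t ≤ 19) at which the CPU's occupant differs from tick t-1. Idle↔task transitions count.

t=0: queue=[B] q_used=0 → run B
t=1: queue=[B] q_used=1 → run B
t=2: queue=[B,C] q_used=2 → run B
t=3: queue=[C,B,G] q_used=0 → run C
t=4: queue=[C,B,G] q_used=1 → run C
t=5: queue=[B,G] q_used=0 → run B
t=6: queue=[B,G] q_used=1 → run B
t=7: queue=[B,G] q_used=2 → run B
t=8: queue=[G,B] q_used=0 → run G
t=9: queue=[G,B] q_used=1 → run G
t=10: queue=[G,B] q_used=2 → run G
t=11: queue=[B,G] q_used=0 → run B
t=12: queue=[B,G] q_used=1 → run B
t=13: queue=[G] q_used=0 → run G
t=14: queue=[G] q_used=1 → run G
t=15: queue=[G] q_used=2 → run G
t=16: queue=[G] q_used=0 → run G
t=17: (idle)
t=18: (idle)
t=19: (idle)

context switches = 6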